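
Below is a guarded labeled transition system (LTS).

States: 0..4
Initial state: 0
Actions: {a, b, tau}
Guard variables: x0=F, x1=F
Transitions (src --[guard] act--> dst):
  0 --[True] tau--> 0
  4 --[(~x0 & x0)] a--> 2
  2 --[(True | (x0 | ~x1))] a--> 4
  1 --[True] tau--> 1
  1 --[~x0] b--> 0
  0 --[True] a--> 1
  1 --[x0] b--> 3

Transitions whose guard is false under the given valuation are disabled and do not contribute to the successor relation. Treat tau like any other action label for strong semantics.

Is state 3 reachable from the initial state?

After dropping false guards: 5 live edges.
Layer 0: {0}
Layer 1: {1}  now seen {0,1}
Reachable = {0,1}

Answer: UNREACHABLE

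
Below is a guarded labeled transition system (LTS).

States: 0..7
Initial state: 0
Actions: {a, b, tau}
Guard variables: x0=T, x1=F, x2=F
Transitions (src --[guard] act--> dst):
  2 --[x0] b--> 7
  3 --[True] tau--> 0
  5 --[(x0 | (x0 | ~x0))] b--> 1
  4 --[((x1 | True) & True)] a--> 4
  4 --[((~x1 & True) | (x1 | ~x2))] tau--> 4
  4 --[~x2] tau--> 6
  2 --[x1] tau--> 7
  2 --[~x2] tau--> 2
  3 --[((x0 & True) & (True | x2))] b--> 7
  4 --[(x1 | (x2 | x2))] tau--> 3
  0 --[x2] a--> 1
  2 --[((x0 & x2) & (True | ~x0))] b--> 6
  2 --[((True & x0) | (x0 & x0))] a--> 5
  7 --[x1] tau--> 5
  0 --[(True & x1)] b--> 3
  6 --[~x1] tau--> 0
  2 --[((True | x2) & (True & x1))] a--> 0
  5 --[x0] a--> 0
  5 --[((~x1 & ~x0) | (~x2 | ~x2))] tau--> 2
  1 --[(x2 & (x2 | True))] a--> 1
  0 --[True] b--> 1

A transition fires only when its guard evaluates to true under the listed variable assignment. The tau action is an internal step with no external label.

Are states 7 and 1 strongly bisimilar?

Answer: BISIMILAR

Working:
Bisimulation quotient by refinement:
  π0 = {{0,1,2,3,4,5,6,7}}
  π1 = {{0},{1,7},{2,5},{3},{4},{6}}
  π2 = {{0},{1,7},{2},{3},{4},{5},{6}}
stable after 3 split(s): 7 block(s)
class of 7: {1,7}; class of 1: {1,7}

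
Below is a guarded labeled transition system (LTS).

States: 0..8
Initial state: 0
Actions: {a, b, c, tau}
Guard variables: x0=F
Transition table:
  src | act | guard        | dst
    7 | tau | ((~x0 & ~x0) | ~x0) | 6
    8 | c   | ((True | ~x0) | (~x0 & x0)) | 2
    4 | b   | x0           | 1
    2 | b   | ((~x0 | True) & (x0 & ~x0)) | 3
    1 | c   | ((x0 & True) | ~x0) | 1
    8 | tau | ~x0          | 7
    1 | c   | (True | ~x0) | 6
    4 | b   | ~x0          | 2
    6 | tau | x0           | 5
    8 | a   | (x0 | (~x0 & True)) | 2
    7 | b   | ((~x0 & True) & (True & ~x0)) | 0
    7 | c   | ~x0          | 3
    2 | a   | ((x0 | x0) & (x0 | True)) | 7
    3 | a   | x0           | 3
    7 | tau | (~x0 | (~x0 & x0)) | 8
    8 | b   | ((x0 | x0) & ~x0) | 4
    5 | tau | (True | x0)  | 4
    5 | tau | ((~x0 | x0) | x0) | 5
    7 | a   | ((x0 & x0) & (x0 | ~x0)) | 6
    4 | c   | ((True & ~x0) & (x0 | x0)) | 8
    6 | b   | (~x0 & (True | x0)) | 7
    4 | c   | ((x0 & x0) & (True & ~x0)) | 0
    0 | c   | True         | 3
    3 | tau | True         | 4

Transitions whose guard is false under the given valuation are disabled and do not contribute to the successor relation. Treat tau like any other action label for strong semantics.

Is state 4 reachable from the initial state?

Answer: REACHABLE

Analysis:
Guard filter leaves 15 enabled edge(s).
depth 0: {0}
depth 1: {3}  total {0,3}
depth 2: {4}  total {0,3,4}
depth 3: {2}  total {0,2,3,4}
R = {0,2,3,4}
trace reaching 4: c·tau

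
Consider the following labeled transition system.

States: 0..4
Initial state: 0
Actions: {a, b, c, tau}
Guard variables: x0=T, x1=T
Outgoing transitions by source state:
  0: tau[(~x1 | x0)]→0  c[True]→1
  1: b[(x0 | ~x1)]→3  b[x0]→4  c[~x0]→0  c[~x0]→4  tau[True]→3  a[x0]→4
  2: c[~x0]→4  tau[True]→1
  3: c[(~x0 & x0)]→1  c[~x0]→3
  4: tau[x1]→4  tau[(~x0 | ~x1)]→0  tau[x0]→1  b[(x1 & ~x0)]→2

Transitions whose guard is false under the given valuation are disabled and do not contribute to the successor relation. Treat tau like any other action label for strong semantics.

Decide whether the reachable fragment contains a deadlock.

Answer: DEADLOCK at state 3

Trace:
Reach set: {0,1,3,4}
  0: c→1  tau→0  [2 out]
  1: a→4  b→3  b→4  tau→3  [4 out]
  3: ∅  [deadlock]
  4: tau→1  tau→4  [2 out]
Path to 3: c·b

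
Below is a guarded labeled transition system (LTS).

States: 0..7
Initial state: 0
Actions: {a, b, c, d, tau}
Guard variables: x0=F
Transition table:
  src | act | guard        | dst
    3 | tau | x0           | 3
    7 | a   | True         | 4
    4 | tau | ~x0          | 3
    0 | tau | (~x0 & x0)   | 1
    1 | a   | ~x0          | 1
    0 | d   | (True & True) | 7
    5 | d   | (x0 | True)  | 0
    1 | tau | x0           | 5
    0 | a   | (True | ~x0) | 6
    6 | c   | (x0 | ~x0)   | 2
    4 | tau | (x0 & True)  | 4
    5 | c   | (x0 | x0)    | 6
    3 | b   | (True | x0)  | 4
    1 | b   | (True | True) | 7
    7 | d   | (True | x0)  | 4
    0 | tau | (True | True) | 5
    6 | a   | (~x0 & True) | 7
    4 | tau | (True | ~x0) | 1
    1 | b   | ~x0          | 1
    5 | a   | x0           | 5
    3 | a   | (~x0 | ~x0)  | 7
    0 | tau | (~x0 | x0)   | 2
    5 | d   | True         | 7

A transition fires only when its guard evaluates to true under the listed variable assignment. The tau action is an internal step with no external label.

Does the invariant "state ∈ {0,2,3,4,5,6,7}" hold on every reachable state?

Answer: INVARIANT VIOLATED at state 1

Trace:
Safe = {0,2,3,4,5,6,7}
Reach set: {0,1,2,3,4,5,6,7}
  0: ok
  1: ✗ unsafe
  2: ok
  3: ok
  4: ok
  5: ok
  6: ok
  7: ok
reach 1 via d·a·tau — violates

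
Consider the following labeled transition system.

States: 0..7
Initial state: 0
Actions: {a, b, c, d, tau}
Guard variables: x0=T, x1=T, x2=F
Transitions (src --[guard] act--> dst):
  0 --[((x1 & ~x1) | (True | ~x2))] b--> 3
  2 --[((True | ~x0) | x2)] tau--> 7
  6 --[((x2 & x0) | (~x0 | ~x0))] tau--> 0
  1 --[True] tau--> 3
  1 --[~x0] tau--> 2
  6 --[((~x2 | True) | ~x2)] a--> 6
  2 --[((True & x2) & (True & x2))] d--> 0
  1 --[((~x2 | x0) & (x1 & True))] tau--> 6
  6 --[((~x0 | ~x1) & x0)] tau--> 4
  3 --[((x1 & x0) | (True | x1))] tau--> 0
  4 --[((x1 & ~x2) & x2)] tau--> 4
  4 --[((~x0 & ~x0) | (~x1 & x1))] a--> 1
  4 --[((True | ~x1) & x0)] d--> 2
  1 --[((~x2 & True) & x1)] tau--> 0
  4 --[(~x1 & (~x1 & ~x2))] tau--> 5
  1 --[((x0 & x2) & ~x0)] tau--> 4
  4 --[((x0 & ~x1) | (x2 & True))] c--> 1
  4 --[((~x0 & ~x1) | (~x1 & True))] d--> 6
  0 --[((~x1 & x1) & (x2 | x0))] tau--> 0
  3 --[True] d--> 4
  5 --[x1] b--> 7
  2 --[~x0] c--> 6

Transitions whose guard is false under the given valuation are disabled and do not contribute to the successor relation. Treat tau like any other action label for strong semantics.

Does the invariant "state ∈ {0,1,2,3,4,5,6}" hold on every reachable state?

Answer: INVARIANT VIOLATED at state 7

Trace:
Safe = {0,1,2,3,4,5,6}
Reachable = {0,2,3,4,7}
  0: ✓
  2: ✓
  3: ✓
  4: ✓
  7: ✗ unsafe
counterexample path to 7: b·d·d·tau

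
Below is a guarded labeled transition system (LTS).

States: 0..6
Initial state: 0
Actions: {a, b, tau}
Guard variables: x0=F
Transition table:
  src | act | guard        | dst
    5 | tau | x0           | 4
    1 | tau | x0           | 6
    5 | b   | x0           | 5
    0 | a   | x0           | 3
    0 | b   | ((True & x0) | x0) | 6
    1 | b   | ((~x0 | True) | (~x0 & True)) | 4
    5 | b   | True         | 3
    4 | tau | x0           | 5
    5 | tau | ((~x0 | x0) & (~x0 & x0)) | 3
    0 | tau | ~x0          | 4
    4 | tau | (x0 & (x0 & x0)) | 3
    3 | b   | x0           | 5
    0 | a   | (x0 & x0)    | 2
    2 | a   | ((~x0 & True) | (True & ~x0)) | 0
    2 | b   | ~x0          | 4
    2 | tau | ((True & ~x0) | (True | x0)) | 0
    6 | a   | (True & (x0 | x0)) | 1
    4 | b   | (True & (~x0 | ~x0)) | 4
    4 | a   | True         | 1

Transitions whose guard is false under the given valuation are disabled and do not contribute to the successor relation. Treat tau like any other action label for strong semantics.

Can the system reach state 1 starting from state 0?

After dropping false guards: 8 live edges.
Layer 0: {0}
Layer 1: {4}  now seen {0,4}
Layer 2: {1}  now seen {0,1,4}
Reachable = {0,1,4}
trace reaching 1: tau·a

Answer: REACHABLE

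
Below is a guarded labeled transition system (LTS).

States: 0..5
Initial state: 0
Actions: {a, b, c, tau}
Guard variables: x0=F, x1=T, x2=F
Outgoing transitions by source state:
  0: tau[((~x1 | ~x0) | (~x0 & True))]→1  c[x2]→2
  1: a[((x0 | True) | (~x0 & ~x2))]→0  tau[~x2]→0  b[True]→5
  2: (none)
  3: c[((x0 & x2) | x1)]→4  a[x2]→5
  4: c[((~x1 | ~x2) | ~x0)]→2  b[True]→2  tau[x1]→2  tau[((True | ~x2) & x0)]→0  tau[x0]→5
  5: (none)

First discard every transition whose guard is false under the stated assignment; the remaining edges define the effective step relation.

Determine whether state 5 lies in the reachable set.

After dropping false guards: 8 live edges.
depth 0: {0}
depth 1: {1}  cumulative {0,1}
depth 2: {5}  cumulative {0,1,5}
R = {0,1,5}
witness 5: tau·b

Answer: REACHABLE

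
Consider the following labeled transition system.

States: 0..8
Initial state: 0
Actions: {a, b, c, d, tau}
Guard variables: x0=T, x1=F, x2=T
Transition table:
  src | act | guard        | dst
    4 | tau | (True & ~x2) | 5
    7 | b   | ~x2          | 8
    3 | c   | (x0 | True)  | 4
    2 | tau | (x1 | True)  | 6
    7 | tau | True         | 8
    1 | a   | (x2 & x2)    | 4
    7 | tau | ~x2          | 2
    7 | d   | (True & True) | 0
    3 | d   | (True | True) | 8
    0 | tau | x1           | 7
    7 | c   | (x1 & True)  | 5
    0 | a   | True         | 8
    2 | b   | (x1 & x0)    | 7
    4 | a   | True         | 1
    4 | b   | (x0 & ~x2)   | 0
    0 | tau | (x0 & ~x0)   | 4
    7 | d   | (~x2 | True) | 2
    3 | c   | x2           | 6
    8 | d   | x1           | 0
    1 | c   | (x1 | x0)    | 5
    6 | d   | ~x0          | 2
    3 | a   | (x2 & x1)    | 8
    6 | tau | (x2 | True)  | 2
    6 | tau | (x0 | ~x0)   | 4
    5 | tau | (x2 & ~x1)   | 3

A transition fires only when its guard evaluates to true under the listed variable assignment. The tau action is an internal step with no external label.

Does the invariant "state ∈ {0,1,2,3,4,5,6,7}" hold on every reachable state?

Allowed set {0,1,2,3,4,5,6,7}
Reachable = {0,8}
  0: ✓
  8: outside
witness against invariant: a → 8

Answer: INVARIANT VIOLATED at state 8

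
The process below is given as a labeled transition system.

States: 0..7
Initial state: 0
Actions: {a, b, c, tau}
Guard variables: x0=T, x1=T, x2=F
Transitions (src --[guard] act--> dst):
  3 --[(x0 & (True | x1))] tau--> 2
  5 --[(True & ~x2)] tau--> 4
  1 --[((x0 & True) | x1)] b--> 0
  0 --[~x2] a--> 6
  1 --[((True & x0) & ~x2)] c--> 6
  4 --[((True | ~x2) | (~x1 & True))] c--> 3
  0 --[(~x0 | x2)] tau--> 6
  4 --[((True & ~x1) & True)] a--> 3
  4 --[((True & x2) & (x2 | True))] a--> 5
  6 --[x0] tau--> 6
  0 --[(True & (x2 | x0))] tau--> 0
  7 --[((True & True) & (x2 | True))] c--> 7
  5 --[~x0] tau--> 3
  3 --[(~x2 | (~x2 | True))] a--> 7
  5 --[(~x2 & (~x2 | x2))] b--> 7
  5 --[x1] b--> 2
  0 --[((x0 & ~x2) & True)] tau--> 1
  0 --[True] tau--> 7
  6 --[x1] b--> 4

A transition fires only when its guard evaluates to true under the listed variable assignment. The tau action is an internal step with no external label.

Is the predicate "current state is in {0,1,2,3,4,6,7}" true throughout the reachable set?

Answer: INVARIANT HOLDS

Analysis:
Safe = {0,1,2,3,4,6,7}
Reachable = {0,1,2,3,4,6,7}
  0: safe
  1: safe
  2: safe
  3: safe
  4: safe
  6: safe
  7: safe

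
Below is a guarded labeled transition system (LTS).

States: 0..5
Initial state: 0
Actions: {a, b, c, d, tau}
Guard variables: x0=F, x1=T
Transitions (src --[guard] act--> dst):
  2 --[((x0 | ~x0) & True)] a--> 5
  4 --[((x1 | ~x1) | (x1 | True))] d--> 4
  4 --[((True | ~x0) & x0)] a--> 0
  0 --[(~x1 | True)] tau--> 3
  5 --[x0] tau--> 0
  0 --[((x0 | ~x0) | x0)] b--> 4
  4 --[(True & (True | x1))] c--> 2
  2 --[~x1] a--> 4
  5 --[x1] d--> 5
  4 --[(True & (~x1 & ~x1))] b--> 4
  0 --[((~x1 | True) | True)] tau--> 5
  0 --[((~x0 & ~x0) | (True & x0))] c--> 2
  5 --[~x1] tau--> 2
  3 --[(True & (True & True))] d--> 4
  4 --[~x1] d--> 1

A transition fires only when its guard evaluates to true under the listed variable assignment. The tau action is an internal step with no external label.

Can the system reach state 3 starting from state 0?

9 transition(s) survive guard evaluation.
L0 = {0}
L1 = {2,3,4,5}  cumulative {0,2,3,4,5}
Reach set: {0,2,3,4,5}
trace reaching 3: tau

Answer: REACHABLE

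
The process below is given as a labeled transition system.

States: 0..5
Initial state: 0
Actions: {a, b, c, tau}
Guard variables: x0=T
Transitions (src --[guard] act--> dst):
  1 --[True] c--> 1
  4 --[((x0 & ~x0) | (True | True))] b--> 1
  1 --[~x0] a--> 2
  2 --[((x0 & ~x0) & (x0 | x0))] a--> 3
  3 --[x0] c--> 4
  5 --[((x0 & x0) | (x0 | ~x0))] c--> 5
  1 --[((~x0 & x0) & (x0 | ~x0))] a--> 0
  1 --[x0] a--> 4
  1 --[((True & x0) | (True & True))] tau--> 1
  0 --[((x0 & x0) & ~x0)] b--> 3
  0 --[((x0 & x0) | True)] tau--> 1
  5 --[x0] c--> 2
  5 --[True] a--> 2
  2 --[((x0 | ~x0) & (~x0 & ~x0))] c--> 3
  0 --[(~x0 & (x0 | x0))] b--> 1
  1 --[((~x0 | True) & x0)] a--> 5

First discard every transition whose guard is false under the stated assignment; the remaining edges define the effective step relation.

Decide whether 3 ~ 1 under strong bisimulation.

Refine partition for ~:
  π0 = {{0,1,2,3,4,5}}
  π1 = {{0},{1},{2},{3},{4},{5}}
6 equivalence class(es) (converged in 2)
[3]={3}  [1]={1}

Answer: NOT BISIMILAR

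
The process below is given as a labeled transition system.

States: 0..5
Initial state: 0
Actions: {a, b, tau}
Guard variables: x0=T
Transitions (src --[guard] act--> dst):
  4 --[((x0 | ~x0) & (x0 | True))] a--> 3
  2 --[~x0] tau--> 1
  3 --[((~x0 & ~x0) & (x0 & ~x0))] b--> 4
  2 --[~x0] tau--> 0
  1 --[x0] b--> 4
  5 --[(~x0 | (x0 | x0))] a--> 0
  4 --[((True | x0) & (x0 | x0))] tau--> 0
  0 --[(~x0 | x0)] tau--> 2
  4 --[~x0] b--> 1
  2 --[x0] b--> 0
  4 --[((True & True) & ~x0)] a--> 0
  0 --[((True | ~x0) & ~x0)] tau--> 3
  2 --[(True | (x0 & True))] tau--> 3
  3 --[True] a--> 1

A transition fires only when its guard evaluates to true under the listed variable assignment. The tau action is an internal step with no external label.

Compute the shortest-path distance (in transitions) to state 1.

Answer: 3

Working:
Breadth-first toward 1:
  Layer 0: {0}
  Layer 1: {2}
  Layer 2: {3}
  Layer 3: {1}
1 enters at depth 3; path tau·tau·a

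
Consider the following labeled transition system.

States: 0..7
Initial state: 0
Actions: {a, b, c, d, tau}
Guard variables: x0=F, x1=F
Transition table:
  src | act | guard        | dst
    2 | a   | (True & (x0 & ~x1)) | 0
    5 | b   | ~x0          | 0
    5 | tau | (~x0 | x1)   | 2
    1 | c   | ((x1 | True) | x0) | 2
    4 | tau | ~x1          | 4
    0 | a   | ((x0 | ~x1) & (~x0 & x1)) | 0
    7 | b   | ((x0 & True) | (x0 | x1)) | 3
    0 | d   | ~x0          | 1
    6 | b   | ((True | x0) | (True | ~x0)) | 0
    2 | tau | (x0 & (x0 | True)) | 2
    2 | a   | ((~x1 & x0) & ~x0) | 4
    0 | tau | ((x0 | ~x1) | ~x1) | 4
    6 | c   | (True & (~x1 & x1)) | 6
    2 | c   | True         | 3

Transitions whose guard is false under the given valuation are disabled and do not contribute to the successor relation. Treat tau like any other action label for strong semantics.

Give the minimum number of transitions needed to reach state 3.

Answer: 3

Working:
BFS to 3:
  depth 0: {0}
  depth 1: {1,4}
  depth 2: {2}
  depth 3: {3}
depth(3)=3, e.g. d·c·c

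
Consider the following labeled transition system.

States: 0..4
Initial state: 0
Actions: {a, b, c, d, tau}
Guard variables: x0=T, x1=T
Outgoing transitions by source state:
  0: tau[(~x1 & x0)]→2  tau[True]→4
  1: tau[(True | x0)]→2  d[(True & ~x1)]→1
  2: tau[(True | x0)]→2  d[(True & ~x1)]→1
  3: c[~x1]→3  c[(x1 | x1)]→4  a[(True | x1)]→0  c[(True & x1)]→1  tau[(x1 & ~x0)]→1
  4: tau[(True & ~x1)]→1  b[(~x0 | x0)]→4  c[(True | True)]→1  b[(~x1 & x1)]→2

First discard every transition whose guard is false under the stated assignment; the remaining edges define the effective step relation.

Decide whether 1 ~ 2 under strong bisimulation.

Refine partition for ~:
  π0 = {{0,1,2,3,4}}
  π1 = {{0,1,2},{3},{4}}
  π2 = {{0},{1,2},{3},{4}}
Fixed point at round 3; 4 class(es).
[1]={1,2}  [2]={1,2}

Answer: BISIMILAR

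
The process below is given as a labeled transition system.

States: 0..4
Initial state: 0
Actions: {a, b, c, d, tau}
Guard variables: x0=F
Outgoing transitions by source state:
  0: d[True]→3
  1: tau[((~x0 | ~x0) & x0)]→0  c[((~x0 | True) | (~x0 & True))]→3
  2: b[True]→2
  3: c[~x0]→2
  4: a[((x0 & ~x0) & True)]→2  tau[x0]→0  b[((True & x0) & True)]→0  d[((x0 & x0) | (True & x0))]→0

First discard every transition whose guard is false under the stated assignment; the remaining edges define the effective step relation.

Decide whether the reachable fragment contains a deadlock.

R = {0,2,3}
  0: d→3  [deg 1]
  2: b→2  [deg 1]
  3: c→2  [deg 1]

Answer: DEADLOCK-FREE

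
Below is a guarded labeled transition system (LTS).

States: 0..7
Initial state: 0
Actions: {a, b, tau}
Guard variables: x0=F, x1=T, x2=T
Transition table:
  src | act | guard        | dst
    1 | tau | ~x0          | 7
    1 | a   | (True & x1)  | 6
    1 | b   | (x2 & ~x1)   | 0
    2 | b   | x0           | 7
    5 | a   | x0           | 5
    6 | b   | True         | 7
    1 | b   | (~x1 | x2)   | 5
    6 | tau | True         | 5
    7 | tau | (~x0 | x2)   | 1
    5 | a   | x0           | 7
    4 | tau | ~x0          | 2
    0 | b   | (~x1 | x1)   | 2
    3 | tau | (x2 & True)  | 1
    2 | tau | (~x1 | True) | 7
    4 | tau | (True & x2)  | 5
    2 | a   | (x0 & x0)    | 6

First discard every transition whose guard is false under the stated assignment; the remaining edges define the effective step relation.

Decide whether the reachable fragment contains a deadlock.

Answer: DEADLOCK at state 5

Analysis:
Reach set: {0,1,2,5,6,7}
  0: b→2  [1 out]
  1: a→6  b→5  tau→7  [3 out]
  2: tau→7  [1 out]
  5: ∅  [STUCK]
  6: b→7  tau→5  [2 out]
  7: tau→1  [1 out]
witness 5: b·tau·tau·b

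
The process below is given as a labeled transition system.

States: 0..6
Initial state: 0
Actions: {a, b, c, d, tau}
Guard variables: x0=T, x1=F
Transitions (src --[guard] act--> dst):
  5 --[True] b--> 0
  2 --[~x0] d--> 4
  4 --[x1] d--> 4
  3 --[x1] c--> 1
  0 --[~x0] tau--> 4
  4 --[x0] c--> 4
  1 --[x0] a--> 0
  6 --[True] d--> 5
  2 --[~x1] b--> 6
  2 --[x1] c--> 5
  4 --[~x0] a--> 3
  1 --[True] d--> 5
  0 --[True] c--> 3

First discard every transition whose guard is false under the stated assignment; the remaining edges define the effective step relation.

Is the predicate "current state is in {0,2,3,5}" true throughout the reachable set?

Answer: INVARIANT HOLDS

Analysis:
Allowed set {0,2,3,5}
R = {0,3}
  0: safe
  3: safe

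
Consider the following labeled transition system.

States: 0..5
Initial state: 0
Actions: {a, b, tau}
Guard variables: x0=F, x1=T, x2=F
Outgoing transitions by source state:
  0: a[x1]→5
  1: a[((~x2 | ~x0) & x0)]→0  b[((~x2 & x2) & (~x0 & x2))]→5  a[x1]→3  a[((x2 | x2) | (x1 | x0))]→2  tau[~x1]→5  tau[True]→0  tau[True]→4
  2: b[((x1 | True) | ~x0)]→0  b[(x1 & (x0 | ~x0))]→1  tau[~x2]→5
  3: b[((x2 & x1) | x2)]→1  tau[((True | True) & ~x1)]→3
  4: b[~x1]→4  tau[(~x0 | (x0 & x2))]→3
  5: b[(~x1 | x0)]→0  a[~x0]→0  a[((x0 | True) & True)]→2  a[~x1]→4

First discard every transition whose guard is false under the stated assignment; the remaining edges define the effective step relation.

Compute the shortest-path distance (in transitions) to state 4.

Layered search for 4:
  Layer 0: {0}
  Layer 1: {5}
  Layer 2: {2}
  Layer 3: {1}
  Layer 4: {3,4}
4 enters at depth 4; path a·a·b·tau

Answer: 4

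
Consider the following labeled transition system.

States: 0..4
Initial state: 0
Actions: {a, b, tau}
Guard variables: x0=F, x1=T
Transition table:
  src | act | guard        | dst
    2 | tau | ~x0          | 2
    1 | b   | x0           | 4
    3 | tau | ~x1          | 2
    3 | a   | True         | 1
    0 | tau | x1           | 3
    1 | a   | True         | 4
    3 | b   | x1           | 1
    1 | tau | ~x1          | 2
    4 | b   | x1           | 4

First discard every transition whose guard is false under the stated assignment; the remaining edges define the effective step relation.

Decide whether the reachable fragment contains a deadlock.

Answer: DEADLOCK-FREE

Analysis:
R = {0,1,3,4}
  0: tau→3  [1 exit(s)]
  1: a→4  [1 exit(s)]
  3: a→1  b→1  [2 exit(s)]
  4: b→4  [1 exit(s)]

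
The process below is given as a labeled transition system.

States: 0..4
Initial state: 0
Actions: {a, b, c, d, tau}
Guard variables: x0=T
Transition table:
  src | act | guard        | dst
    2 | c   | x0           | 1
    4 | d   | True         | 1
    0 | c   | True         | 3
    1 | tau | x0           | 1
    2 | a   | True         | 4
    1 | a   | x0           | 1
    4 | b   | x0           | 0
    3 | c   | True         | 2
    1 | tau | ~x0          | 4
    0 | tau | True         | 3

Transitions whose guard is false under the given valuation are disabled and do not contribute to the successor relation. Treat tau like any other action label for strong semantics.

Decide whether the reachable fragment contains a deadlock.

Answer: DEADLOCK-FREE

Trace:
Reach set: {0,1,2,3,4}
  0: c→3  tau→3  [2 out]
  1: a→1  tau→1  [2 out]
  2: a→4  c→1  [2 out]
  3: c→2  [1 out]
  4: b→0  d→1  [2 out]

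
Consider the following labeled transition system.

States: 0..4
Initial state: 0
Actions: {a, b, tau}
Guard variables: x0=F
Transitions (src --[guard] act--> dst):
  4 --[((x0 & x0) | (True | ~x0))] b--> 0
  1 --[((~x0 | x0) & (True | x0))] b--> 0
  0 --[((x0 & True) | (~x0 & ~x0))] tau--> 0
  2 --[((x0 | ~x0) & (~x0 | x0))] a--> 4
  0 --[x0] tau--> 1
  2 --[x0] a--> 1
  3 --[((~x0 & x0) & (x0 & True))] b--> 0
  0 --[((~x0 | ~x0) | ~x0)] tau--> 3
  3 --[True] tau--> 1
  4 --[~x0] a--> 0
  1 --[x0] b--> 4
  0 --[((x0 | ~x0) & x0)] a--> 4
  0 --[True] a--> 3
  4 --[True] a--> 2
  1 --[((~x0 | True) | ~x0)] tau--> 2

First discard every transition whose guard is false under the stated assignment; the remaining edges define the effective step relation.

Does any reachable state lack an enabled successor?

Reachable = {0,1,2,3,4}
  0: a→3  tau→0  tau→3  [deg 3]
  1: b→0  tau→2  [deg 2]
  2: a→4  [deg 1]
  3: tau→1  [deg 1]
  4: a→0  a→2  b→0  [deg 3]

Answer: DEADLOCK-FREE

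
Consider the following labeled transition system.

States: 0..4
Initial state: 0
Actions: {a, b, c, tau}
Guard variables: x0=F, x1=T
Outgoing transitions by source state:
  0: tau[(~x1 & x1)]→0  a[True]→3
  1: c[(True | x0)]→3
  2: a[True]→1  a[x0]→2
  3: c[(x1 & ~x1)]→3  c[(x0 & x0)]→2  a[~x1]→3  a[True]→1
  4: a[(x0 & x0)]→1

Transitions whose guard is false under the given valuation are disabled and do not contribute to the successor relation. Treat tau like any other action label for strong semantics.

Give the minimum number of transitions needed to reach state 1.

Answer: 2

Trace:
BFS to 1:
  Layer 0: {0}
  Layer 1: {3}
  Layer 2: {1}
depth(1)=2, e.g. a·a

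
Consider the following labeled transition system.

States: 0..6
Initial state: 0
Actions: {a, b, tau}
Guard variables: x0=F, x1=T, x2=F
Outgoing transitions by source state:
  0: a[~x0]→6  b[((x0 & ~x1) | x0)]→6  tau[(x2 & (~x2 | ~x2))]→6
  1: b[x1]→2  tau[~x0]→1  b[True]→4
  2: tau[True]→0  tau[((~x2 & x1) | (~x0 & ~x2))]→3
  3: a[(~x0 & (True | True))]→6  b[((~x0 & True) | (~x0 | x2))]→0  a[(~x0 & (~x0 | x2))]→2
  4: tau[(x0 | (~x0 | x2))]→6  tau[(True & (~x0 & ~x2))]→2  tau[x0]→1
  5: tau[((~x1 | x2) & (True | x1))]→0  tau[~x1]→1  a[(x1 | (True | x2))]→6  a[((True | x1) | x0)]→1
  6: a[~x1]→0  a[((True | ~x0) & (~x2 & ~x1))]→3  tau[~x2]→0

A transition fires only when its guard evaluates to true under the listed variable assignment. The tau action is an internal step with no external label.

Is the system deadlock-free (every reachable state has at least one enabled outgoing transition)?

Reach set: {0,6}
  0: a→6  [deg 1]
  6: tau→0  [deg 1]

Answer: DEADLOCK-FREE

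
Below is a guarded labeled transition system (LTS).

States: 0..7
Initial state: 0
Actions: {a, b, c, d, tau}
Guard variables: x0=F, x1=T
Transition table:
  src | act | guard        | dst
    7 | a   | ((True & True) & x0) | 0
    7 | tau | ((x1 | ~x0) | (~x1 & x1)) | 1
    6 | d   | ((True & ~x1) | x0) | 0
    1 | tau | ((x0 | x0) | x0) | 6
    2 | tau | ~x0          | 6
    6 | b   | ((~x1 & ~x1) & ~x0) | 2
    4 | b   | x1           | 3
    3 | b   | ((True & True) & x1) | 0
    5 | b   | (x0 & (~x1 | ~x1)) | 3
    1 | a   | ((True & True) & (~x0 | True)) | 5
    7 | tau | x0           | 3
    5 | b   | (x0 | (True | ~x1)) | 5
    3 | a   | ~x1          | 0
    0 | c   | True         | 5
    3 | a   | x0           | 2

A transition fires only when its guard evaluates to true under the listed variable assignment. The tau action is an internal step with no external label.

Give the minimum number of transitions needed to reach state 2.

Breadth-first toward 2:
  Layer 0: {0}
  Layer 1: {5}
2 never appears.

Answer: UNREACHABLE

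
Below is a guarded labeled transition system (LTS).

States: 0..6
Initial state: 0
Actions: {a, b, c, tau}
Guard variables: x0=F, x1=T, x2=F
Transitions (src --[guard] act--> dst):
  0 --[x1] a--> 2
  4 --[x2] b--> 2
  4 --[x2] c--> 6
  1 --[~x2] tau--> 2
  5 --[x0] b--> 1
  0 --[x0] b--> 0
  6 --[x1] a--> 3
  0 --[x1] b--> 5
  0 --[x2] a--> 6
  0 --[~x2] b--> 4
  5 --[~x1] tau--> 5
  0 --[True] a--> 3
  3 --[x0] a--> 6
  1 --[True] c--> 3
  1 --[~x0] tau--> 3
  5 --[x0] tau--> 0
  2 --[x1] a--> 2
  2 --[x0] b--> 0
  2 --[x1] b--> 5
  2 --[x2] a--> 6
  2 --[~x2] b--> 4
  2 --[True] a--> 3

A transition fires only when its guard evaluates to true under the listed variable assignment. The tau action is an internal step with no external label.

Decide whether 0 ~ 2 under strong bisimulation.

Bisimulation quotient by refinement:
  P[0] = {{0,1,2,3,4,5,6}}
  P[1] = {{0,2},{1},{3,4,5},{6}}
4 equivalence class(es) (converged in 2)
class of 0: {0,2}; class of 2: {0,2}

Answer: BISIMILAR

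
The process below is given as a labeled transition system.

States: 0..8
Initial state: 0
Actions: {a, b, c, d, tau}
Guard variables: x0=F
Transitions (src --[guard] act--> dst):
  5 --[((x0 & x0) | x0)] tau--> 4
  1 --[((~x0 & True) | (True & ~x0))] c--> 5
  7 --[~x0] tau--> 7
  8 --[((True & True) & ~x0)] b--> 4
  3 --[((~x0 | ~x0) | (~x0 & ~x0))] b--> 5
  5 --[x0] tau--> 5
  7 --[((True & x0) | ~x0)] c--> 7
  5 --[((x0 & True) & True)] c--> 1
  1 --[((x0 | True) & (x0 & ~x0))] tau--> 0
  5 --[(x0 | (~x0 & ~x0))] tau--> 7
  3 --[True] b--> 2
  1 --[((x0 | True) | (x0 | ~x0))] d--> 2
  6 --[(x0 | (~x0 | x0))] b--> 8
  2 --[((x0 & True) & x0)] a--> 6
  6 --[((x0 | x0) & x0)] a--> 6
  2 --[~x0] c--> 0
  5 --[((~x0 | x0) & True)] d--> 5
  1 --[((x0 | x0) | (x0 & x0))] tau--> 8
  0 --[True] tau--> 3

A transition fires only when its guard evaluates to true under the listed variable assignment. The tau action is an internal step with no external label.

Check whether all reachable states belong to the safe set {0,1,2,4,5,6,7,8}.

Safe = {0,1,2,4,5,6,7,8}
R = {0,2,3,5,7}
  0: safe
  2: safe
  3: outside
  5: safe
  7: safe
witness against invariant: tau → 3

Answer: INVARIANT VIOLATED at state 3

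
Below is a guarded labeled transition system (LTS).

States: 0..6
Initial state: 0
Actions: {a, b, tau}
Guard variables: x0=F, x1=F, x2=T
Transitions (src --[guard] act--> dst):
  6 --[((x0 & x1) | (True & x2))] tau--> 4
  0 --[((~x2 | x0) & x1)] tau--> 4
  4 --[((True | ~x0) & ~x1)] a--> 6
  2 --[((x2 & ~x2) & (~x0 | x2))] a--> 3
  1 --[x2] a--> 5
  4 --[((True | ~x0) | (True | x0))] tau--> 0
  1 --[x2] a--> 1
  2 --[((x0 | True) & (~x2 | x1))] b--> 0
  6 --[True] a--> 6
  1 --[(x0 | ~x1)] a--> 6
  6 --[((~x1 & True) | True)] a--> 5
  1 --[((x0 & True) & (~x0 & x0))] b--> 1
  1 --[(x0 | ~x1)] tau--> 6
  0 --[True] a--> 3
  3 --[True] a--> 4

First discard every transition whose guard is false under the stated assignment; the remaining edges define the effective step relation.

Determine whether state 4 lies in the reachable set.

Answer: REACHABLE

Trace:
After dropping false guards: 11 live edges.
Layer 0: {0}
Layer 1: {3}  now seen {0,3}
Layer 2: {4}  now seen {0,3,4}
Layer 3: {6}  now seen {0,3,4,6}
Layer 4: {5}  now seen {0,3,4,5,6}
Reach set: {0,3,4,5,6}
Path to 4: a·a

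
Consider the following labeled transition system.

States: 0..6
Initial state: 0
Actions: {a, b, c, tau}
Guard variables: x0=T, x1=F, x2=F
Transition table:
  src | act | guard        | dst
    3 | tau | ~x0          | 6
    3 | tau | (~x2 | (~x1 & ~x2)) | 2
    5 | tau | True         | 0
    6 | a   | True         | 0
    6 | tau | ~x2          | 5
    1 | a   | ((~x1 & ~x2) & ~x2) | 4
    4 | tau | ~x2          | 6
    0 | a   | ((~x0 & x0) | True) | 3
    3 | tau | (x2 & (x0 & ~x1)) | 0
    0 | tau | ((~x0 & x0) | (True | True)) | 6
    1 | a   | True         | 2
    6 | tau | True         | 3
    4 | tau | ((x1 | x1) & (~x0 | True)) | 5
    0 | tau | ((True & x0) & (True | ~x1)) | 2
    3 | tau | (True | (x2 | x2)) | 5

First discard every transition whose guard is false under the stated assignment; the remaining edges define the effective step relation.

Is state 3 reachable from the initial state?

Answer: REACHABLE

Working:
After dropping false guards: 12 live edges.
Layer 0: {0}
Layer 1: {2,3,6}  cumulative {0,2,3,6}
Layer 2: {5}  cumulative {0,2,3,5,6}
Reach set: {0,2,3,5,6}
Path to 3: a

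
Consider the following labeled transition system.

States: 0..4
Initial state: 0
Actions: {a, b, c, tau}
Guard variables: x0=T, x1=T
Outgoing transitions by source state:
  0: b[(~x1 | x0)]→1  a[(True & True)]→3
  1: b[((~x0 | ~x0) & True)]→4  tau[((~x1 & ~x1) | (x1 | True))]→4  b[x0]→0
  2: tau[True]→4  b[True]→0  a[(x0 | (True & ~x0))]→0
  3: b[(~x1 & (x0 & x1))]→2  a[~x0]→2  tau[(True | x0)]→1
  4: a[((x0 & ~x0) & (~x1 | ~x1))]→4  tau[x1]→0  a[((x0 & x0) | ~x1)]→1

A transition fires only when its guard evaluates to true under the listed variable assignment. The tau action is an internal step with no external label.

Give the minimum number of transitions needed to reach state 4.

Answer: 2

Analysis:
Breadth-first toward 4:
  Layer 0: {0}
  Layer 1: {1,3}
  Layer 2: {4}
4 enters at depth 2; path b·tau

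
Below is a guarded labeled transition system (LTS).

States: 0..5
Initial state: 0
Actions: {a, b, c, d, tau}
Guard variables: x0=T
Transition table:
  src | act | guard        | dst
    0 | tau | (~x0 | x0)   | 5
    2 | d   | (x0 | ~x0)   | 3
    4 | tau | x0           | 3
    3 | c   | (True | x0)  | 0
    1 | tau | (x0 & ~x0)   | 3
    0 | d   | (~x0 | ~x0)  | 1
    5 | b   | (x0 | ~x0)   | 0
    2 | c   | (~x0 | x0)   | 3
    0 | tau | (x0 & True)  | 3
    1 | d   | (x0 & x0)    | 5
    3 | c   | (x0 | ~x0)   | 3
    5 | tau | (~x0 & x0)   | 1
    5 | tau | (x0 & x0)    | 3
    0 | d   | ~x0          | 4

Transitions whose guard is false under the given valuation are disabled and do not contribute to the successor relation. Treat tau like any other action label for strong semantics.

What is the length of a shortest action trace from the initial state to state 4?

Breadth-first toward 4:
  Layer 0: {0}
  Layer 1: {3,5}
4 never appears.

Answer: UNREACHABLE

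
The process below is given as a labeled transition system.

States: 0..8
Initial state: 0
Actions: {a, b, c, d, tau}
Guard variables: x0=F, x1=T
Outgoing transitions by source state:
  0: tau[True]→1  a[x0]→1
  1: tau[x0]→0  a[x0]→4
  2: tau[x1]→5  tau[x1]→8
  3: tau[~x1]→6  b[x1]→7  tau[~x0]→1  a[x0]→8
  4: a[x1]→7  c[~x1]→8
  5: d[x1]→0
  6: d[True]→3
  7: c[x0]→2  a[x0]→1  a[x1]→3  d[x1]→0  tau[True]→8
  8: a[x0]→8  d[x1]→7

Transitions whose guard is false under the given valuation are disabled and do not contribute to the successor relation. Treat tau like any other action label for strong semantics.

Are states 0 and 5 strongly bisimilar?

Bisimulation quotient by refinement:
  round 0: {{0,1,2,3,4,5,6,7,8}}
  round 1: {{0,2},{1},{3},{4},{5,6,8},{7}}
  round 2: {{0},{1},{2},{3},{4},{5},{6},{7},{8}}
stable after 3 split(s): 9 block(s)
0∈{0}, 5∈{5}

Answer: NOT BISIMILAR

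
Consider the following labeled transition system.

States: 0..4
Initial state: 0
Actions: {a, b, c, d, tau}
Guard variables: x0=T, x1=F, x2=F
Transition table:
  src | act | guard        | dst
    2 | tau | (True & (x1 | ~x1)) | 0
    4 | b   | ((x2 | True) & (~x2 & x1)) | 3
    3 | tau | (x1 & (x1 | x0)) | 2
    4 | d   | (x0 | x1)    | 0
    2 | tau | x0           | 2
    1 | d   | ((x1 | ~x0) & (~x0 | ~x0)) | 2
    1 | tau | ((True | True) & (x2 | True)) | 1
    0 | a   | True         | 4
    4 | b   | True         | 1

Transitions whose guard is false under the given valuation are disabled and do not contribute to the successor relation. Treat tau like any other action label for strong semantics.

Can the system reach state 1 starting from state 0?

Answer: REACHABLE

Analysis:
Guard filter leaves 6 enabled edge(s).
L0 = {0}
L1 = {4}  total {0,4}
L2 = {1}  total {0,1,4}
Reachable = {0,1,4}
Path to 1: a·b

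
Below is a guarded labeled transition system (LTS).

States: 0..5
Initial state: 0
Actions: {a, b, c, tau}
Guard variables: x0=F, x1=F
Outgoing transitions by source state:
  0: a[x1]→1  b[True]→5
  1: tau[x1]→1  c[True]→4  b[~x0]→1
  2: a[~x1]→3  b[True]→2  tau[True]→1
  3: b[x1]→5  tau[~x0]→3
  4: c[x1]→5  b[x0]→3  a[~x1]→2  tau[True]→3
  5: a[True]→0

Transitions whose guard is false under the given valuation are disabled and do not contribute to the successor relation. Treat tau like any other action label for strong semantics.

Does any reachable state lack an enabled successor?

Answer: DEADLOCK-FREE

Analysis:
Reach set: {0,5}
  0: b→5  [1 exit(s)]
  5: a→0  [1 exit(s)]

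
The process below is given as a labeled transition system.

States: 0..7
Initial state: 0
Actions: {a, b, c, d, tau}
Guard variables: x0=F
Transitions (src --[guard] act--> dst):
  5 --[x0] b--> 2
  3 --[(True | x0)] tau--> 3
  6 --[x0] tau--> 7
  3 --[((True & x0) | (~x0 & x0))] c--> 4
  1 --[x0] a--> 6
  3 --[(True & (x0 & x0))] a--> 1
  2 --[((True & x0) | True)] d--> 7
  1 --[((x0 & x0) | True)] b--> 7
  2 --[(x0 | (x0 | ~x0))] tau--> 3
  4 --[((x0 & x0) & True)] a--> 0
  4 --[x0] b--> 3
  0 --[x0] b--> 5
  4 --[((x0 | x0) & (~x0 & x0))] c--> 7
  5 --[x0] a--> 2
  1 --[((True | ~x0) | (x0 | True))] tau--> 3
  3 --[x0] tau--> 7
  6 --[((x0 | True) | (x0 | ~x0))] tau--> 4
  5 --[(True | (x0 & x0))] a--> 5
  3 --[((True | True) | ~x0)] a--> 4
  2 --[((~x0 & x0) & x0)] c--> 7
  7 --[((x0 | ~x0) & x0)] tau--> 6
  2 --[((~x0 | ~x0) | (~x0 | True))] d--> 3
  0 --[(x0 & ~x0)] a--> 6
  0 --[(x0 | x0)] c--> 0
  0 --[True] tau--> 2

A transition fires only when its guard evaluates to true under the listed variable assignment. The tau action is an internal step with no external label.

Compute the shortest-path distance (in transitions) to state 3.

Answer: 2

Working:
Breadth-first toward 3:
  depth 0: {0}
  depth 1: {2}
  depth 2: {3,7}
depth(3)=2, e.g. tau·d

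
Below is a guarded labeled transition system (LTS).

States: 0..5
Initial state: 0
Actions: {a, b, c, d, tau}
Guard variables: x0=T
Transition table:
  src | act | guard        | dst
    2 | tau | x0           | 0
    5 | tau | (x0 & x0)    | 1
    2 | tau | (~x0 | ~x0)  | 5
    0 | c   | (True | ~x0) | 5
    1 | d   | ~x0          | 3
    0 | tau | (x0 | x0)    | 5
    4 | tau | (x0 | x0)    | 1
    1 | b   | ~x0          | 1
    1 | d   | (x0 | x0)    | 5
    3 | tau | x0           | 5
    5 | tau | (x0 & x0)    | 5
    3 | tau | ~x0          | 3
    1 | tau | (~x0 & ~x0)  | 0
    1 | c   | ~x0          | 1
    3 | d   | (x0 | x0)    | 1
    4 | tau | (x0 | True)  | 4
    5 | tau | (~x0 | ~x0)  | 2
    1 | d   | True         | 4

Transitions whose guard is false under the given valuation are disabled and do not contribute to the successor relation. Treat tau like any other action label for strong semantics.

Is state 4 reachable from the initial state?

Guard filter leaves 11 enabled edge(s).
L0 = {0}
L1 = {5}  now seen {0,5}
L2 = {1}  now seen {0,1,5}
L3 = {4}  now seen {0,1,4,5}
Reachable = {0,1,4,5}
witness 4: c·tau·d

Answer: REACHABLE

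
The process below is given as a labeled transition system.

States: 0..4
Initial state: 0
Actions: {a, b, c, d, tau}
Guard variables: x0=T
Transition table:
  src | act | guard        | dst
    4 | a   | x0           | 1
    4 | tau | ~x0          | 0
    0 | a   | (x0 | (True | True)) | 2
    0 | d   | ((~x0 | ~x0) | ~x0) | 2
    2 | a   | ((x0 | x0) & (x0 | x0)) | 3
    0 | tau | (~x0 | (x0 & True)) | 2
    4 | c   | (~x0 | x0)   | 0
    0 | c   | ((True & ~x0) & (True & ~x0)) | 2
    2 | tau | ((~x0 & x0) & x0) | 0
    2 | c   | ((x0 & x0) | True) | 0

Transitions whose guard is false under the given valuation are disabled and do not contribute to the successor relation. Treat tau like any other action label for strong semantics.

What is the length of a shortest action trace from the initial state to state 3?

Answer: 2

Analysis:
Layered search for 3:
  L0 = {0}
  L1 = {2}
  L2 = {3}
depth(3)=2, e.g. a·a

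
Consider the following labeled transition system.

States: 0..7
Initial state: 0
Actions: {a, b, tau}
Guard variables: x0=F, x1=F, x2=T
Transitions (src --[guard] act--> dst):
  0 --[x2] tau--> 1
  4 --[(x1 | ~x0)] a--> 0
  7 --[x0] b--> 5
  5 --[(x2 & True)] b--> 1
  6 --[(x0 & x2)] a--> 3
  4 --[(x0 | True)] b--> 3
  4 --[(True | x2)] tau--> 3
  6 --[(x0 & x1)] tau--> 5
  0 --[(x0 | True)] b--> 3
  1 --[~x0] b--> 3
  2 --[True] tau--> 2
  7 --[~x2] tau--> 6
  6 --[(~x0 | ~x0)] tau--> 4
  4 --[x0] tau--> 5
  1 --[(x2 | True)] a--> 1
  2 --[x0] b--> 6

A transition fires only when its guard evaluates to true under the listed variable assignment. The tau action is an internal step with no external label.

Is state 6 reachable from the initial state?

Answer: UNREACHABLE

Analysis:
Guard filter leaves 10 enabled edge(s).
Layer 0: {0}
Layer 1: {1,3}  now seen {0,1,3}
Reachable = {0,1,3}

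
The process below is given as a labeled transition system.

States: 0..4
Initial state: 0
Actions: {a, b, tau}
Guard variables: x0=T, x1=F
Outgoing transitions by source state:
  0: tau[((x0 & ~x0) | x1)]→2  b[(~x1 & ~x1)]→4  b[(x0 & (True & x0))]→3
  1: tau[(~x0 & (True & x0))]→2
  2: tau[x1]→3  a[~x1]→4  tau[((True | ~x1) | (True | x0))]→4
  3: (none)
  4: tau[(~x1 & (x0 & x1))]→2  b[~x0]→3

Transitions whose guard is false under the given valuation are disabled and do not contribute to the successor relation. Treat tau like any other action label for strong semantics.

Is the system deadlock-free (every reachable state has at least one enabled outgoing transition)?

R = {0,3,4}
  0: b→3  b→4  [deg 2]
  3: ∅  [STUCK]
  4: ∅  [STUCK]
witness 3: b

Answer: DEADLOCK at state 3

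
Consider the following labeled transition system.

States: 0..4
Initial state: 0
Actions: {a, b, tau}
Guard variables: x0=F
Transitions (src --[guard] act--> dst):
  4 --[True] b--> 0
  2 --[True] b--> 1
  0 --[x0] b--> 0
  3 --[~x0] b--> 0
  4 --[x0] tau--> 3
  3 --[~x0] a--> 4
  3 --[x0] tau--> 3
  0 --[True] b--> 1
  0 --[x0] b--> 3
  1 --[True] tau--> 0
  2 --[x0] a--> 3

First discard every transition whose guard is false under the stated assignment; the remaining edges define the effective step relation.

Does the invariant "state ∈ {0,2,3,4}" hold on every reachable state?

Answer: INVARIANT VIOLATED at state 1

Working:
Allowed set {0,2,3,4}
Reachable = {0,1}
  0: ok
  1: ✗ unsafe
counterexample path to 1: b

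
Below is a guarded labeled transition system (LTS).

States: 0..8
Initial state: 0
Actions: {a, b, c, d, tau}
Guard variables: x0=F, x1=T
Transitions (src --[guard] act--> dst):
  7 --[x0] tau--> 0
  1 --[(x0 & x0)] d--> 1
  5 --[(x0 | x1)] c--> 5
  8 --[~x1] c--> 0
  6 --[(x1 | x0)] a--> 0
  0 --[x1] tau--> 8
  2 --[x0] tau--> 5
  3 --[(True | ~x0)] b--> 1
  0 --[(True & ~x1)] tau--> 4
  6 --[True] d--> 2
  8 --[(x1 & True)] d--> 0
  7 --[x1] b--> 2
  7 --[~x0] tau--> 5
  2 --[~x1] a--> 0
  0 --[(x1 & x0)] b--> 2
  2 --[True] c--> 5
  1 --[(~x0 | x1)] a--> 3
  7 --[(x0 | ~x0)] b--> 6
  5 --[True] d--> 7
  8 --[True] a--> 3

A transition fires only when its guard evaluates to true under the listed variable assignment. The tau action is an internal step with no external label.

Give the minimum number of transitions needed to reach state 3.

Answer: 2

Analysis:
Layered search for 3:
  Layer 0: {0}
  Layer 1: {8}
  Layer 2: {3}
3 enters at depth 2; path tau·a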